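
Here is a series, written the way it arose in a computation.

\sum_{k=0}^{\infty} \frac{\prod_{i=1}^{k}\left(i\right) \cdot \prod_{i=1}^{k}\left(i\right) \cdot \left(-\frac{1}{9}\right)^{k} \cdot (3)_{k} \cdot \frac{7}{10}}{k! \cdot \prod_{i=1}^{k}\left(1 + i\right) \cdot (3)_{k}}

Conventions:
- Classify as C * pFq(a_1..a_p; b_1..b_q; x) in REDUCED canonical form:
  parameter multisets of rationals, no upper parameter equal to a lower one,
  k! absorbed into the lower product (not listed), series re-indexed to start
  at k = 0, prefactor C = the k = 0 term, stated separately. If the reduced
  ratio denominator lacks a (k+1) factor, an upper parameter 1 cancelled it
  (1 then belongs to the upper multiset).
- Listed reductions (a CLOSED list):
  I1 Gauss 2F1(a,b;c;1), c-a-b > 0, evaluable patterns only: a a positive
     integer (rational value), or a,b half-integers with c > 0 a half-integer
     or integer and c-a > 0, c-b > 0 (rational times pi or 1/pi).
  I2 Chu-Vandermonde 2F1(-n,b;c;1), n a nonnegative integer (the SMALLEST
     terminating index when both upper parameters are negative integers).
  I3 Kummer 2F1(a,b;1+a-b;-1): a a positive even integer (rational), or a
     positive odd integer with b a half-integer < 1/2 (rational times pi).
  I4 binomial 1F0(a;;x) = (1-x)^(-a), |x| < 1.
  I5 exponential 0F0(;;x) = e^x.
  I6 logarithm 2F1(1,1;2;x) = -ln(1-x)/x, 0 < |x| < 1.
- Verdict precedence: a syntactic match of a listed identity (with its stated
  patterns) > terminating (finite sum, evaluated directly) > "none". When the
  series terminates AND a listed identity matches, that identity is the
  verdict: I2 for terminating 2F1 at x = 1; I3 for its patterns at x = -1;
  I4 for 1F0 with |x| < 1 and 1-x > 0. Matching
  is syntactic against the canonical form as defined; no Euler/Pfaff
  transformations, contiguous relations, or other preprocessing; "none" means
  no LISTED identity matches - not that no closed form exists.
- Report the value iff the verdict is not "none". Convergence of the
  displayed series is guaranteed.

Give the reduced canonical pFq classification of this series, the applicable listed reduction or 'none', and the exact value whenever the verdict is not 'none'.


Prefactor \frac{7}{10}, argument -\frac{1}{9}: 2F1 with upper {1, 1} over lower {2}. Verdict: the logarithmic series (I6) matches (the logarithm: parameters (1,1;2), x = -\frac{1}{9}). Hence: \frac{63}{10} \cdot \ln\left(\frac{10}{9}\right).

First insight: from the first term \frac{7}{10}: the running product (C = 7/10) telescopes to a rising factorial.
Term ratio: r(k) = -\frac{1}{9} * (k+1) (k+1) / [(k+2) (k+1)] - rational in k, leading ratio -\frac{1}{9}; with t_0 = \frac{7}{10}, classification follows.


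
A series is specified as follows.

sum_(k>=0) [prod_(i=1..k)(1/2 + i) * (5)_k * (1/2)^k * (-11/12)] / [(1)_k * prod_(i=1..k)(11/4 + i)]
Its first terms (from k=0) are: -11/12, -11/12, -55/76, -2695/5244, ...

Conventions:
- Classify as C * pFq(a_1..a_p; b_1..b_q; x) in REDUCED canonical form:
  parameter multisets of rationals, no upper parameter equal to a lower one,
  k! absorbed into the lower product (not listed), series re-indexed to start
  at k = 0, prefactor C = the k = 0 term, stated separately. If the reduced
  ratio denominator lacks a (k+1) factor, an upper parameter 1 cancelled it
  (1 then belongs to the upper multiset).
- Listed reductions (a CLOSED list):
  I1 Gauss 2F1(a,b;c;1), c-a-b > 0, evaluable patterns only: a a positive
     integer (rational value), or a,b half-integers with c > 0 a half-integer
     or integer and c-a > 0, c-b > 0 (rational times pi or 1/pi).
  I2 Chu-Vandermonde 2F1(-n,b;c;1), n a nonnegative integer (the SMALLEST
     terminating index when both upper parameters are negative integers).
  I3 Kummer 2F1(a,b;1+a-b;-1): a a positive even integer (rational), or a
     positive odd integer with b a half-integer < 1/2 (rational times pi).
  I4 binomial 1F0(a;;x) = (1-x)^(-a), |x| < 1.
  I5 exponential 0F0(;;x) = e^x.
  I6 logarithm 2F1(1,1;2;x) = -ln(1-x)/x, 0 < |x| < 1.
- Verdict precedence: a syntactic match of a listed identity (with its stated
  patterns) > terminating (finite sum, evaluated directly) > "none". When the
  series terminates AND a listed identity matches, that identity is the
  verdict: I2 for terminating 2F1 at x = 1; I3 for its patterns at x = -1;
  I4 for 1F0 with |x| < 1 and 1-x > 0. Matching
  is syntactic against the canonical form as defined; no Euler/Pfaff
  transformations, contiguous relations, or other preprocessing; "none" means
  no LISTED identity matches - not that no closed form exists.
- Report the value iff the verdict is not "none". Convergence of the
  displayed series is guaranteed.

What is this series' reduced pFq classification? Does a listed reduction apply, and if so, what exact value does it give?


x = 1/2 here; the reduced form reads 2F1, upper {3/2, 5}, lower {15/4}, C = -11/12. Verdict: no listed reduction: x = 1/2 and upper {3/2, 5} fail every I1-I6 pattern.

Structural cue: from the first term -11/12: (1)_k (prefactor -11/12) is k! itself.
Ratio: r(k) = (1/2) * (k+3/2) (k+5) / [(k+15/4) (k+1)] - rational in k, leading ratio (1/2); with t_0 = -11/12, classification follows.


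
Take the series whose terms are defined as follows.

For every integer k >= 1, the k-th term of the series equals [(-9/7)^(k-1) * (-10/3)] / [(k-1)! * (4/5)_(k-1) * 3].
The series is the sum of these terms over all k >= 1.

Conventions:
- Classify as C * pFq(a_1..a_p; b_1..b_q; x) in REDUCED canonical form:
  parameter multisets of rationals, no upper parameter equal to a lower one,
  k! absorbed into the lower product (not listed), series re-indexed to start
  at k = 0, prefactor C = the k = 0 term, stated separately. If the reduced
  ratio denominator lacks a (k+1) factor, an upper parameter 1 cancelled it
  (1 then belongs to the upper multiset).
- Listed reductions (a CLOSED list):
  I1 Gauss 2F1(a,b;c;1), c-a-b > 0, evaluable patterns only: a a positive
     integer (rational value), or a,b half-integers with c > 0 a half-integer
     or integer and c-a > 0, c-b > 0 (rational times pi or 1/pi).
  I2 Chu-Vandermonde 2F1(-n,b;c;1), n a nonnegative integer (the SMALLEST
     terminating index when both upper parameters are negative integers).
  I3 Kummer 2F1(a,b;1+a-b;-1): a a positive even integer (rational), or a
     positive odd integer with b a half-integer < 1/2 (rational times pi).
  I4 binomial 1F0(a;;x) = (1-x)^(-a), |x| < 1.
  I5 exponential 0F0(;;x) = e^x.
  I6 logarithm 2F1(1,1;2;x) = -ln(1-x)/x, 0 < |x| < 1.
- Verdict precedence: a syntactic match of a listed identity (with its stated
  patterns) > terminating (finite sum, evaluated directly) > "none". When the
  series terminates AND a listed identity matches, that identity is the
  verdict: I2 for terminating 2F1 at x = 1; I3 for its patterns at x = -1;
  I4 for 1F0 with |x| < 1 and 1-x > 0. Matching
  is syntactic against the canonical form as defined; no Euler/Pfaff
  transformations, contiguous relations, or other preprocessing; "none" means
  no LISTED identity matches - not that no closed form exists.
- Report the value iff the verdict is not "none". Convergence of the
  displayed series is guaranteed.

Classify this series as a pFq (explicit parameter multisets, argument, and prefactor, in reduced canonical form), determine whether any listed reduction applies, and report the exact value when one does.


At argument -9/7: a 0F1 with upper {-}, lower {4/5}, scaled by C = -10/9. Verdict: none (x = -9/7): each listed identity misses the multisets {-} ; {4/5}.

Structural cue: from the first term -10/9: the constant factors (C = -10/9) combine into one prefactor.
Step ratio: r(k) = (-9/7) * 1 / [(k+4/5) (k+1)] - rational in k, leading ratio (-9/7); with t_0 = -10/9, classification follows.


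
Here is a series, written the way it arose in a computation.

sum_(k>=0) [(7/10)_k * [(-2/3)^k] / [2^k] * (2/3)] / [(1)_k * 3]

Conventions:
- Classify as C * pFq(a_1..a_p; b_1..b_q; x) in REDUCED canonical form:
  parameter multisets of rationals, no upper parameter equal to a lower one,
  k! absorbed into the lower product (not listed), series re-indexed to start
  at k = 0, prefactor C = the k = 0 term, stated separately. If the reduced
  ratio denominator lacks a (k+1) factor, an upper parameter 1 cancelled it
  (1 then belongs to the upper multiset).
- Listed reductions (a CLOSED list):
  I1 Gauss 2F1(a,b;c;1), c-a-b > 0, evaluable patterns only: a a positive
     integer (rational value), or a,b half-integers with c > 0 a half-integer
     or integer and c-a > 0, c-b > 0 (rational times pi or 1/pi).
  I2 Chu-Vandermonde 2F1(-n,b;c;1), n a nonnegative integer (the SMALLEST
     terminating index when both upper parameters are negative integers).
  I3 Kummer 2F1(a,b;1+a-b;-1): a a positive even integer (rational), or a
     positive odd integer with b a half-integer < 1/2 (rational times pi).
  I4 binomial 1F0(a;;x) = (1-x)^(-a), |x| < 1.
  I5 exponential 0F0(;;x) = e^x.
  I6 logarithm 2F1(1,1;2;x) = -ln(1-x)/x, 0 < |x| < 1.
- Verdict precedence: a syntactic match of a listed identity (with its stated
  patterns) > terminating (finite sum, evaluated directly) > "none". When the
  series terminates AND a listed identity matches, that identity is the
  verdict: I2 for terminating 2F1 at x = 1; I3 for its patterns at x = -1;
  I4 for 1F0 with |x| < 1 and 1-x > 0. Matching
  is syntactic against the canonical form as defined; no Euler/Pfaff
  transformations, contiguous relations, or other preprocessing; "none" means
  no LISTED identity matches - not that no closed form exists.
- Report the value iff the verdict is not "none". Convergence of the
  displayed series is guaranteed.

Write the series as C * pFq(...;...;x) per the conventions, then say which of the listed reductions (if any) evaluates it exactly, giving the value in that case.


With C = 2/9: the canonical form is 1F0(7/10; -; -1/3). Verdict at x = -1/3: binomial (I4) matches (the 1F0 binomial series: exponent -7/10, x = -1/3). Hence: (2/9) * (4/3)^(-7/10).

The tell: from the first term 2/9: the two k-th powers (prefactor 2/9) combine into one argument.
Ratio: r(k) = (-1/3) * (k+7/10) / [(k+1)] - rational; roots negated = parameters, x = (-1/3), C = 2/9.


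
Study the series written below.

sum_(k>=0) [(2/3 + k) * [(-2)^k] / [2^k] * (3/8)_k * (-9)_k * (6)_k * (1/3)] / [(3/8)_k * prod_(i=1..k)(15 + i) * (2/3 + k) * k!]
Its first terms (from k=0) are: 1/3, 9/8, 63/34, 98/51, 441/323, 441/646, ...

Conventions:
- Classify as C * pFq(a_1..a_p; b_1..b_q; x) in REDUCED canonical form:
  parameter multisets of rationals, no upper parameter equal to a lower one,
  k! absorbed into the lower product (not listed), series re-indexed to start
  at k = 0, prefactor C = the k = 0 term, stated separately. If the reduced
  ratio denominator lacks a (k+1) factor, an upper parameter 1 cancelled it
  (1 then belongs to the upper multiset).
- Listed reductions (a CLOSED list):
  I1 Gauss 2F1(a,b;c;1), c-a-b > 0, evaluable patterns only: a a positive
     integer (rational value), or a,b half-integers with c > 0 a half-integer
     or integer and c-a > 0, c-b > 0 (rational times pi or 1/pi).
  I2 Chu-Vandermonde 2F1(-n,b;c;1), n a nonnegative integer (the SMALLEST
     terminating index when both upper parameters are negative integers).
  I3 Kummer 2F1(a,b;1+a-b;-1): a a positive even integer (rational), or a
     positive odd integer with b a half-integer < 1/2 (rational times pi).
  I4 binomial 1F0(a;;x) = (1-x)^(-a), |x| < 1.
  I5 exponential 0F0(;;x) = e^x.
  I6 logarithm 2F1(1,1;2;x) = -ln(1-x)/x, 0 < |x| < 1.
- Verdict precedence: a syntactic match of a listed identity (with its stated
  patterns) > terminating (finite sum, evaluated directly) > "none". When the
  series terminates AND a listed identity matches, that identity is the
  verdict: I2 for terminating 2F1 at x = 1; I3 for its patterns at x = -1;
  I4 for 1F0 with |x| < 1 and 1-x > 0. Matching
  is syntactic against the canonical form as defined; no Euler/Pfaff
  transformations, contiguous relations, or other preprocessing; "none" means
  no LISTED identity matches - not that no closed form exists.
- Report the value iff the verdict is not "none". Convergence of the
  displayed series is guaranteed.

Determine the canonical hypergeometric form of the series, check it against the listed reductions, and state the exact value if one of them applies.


Reduced: x = -1, 2F1, upper = {-9, 6}, lower = {16}, C = 1/3. Verdict at x = -1: the Kummer evaluation I3 matches (x = -1; c = 16 equals 1+a-b for upper {-9, 6}: listed pattern). Hence: 91/12.

Structural cue: t_0 = 1/3 here, and the two k-th powers (prefactor 1/3) combine into one argument.
Step ratio: r(k) = (-1) * (k-9) (k+6) / [(k+16) (k+1)] - rational in k. x = (-1); t_0 = 1/3; negate the roots.


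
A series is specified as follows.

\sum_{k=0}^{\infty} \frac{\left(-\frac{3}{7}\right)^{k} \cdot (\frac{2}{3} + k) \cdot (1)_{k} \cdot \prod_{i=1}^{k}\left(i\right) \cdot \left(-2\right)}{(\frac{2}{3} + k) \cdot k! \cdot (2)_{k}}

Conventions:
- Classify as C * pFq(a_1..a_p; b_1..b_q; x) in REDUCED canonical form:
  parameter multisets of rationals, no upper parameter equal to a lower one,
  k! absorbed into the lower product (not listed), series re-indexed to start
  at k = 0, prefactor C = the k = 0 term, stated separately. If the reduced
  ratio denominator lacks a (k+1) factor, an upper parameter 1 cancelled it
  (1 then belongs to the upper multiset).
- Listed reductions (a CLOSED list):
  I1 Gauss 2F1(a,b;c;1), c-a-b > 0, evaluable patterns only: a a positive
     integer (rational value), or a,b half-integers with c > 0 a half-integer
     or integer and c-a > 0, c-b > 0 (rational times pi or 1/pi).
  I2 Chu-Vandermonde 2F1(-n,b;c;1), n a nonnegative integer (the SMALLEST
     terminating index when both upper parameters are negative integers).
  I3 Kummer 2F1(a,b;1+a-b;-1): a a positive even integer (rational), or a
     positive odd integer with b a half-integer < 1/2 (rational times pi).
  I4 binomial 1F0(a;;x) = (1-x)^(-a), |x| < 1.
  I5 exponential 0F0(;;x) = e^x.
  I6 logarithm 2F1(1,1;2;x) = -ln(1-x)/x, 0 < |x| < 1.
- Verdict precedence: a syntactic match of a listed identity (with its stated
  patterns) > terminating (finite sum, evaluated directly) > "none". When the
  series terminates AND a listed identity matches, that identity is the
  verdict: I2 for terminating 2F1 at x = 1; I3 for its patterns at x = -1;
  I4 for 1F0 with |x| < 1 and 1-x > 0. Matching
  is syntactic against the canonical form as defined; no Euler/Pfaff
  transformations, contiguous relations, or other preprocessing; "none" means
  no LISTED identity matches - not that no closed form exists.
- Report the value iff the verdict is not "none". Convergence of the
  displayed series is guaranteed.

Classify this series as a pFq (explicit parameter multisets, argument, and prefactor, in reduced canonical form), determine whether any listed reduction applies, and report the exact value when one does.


Key observation: t_0 being -2, the running product (C = -2, x = -3/7) telescopes to a rising factorial.
Term ratio: r(k) = -\frac{3}{7} * (k+1) (k+1) / [(k+2) (k+1)] - rational in k. x = -\frac{3}{7}; t_0 = -2; negate the roots.

x = -\frac{3}{7} here; the reduced form reads 2F1, upper {1, 1}, lower {2}, C = -2. Verdict at x = -\frac{3}{7}: the logarithmic series (I6) matches (the logarithm: parameters (1,1;2), x = -\frac{3}{7}). Exact value: \left(-\frac{14}{3}\right) \cdot \ln\left(\frac{10}{7}\right).


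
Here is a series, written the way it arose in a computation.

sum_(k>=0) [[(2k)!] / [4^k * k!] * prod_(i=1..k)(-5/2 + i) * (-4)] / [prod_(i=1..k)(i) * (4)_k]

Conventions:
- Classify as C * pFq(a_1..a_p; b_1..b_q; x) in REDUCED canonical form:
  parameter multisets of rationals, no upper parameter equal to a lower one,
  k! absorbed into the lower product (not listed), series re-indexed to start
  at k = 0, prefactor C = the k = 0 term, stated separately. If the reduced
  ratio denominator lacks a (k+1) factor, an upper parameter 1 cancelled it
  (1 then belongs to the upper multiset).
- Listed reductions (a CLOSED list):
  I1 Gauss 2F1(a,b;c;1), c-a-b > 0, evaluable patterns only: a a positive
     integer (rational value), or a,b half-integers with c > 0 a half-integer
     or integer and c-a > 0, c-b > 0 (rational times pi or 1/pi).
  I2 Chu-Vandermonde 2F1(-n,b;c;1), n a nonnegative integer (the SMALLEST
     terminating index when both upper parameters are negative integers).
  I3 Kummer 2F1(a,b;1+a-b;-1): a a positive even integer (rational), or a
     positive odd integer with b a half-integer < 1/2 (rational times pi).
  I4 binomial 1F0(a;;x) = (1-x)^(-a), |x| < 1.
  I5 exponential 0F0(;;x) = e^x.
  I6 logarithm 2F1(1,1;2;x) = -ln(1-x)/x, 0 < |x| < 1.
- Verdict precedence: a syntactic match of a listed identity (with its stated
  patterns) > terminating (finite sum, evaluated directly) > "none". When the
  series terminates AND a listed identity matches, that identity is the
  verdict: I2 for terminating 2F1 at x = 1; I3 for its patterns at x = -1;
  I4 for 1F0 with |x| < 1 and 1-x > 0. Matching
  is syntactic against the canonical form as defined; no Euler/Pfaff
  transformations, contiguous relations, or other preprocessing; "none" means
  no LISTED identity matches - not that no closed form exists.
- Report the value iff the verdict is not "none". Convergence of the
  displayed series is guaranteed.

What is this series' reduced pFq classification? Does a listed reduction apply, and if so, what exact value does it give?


This is -4 * 2F1(-3/2, 1/2; 4; 1) in reduced canonical form. Verdict: Gauss (I1, half-integer pattern) matches (x = 1; upper {-3/2, 1/2} half-integers, c = 4 in the evaluable pattern). Its exact value is (-16384/1575) / pi.

Key step: t_0 = -4 here, and the running product (prefactor -4) telescopes to a rising factorial.
Ratio: r(k) = 1 * (k-3/2) (k+1/2) / [(k+4) (k+1)] ; factor over Q: parameters, x = 1, and C = -4.


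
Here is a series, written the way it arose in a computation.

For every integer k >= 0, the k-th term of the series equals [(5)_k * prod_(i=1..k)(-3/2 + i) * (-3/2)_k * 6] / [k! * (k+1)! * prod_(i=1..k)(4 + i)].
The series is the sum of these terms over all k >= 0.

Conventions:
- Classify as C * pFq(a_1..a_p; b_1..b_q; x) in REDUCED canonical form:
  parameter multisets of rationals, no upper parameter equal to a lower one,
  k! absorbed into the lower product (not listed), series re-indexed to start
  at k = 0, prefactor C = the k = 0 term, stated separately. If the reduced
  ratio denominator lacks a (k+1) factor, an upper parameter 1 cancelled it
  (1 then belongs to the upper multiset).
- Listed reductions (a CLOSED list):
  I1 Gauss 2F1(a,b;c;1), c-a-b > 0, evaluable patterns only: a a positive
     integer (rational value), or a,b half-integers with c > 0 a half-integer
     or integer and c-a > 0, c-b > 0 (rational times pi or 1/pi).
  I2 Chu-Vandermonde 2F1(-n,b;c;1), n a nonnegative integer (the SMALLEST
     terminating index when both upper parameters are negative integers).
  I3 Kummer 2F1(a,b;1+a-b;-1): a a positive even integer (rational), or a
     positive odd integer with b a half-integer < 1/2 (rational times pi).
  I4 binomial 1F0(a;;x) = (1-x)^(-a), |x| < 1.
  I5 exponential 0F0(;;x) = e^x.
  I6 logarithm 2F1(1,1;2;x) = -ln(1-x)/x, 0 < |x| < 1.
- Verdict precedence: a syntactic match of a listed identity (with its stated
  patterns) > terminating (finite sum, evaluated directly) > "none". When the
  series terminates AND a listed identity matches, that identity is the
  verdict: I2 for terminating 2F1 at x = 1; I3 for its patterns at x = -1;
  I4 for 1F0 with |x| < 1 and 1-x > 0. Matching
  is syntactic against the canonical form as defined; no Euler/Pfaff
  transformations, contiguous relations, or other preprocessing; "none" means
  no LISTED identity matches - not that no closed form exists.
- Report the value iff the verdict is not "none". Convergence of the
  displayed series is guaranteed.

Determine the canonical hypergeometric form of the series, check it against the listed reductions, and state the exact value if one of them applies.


Key observation: t_0 = 6 here, and the lower running product (prefactor 6) is a rising factorial.
Term ratio: r(k) = 1 * (k-3/2) (k-1/2) / [(k+2) (k+1)] - rational in k, leading ratio 1; with t_0 = 6, classification follows.

This is 6 * 2F1(-3/2, -1/2; 2; 1) in reduced canonical form. Verdict: Gauss's theorem I1 (half-integer case) applies (x = 1; upper {-3/2, -1/2} half-integers, c = 2 in the evaluable pattern). Its exact value is (128/5) / pi.


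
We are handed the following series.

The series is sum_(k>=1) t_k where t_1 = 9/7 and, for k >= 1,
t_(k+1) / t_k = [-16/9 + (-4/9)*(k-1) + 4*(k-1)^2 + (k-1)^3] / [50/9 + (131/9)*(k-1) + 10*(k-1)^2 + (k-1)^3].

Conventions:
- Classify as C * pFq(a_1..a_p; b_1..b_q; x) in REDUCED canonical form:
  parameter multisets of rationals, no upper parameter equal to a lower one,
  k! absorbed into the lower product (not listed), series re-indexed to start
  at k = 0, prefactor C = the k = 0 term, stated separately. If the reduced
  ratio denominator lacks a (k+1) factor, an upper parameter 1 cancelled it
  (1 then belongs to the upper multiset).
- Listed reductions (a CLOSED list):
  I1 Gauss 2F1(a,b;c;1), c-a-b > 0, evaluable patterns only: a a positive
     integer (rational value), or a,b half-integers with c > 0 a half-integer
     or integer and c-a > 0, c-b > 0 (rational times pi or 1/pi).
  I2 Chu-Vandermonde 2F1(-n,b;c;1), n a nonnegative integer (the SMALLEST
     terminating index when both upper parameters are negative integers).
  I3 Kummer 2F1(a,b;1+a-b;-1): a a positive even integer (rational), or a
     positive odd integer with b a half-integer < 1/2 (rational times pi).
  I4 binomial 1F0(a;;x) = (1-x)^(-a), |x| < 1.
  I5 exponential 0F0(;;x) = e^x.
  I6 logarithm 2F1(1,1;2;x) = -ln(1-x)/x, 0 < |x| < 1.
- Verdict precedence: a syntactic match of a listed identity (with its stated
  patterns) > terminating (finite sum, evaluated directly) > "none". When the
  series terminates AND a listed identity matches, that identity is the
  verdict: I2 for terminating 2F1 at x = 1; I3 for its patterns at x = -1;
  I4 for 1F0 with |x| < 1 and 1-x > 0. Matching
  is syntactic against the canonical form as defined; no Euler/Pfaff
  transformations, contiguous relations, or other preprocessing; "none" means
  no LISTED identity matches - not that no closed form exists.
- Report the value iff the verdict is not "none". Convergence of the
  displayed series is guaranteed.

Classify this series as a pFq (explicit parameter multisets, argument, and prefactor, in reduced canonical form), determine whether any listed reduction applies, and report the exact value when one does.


x = 1 here; the reduced form reads 2F1, upper {-2/3, 4}, lower {25/3}, C = 9/7. Verdict: Gauss's theorem (I1) applies (x = 1: the Gamma ratio telescopes since c-a-b = 5 > 0 and a = 4 in Z>0). Hence: 5434/6615.

Key observation: x = 1 and the ratio is unreduced: k + 2/3 divides both sides (prefactor 9/7).
Ratio: r(k) = 1 * (k-2/3) (k+4) / [(k+25/3) (k+1)] - rational; roots negated = parameters, x = 1, C = 9/7.


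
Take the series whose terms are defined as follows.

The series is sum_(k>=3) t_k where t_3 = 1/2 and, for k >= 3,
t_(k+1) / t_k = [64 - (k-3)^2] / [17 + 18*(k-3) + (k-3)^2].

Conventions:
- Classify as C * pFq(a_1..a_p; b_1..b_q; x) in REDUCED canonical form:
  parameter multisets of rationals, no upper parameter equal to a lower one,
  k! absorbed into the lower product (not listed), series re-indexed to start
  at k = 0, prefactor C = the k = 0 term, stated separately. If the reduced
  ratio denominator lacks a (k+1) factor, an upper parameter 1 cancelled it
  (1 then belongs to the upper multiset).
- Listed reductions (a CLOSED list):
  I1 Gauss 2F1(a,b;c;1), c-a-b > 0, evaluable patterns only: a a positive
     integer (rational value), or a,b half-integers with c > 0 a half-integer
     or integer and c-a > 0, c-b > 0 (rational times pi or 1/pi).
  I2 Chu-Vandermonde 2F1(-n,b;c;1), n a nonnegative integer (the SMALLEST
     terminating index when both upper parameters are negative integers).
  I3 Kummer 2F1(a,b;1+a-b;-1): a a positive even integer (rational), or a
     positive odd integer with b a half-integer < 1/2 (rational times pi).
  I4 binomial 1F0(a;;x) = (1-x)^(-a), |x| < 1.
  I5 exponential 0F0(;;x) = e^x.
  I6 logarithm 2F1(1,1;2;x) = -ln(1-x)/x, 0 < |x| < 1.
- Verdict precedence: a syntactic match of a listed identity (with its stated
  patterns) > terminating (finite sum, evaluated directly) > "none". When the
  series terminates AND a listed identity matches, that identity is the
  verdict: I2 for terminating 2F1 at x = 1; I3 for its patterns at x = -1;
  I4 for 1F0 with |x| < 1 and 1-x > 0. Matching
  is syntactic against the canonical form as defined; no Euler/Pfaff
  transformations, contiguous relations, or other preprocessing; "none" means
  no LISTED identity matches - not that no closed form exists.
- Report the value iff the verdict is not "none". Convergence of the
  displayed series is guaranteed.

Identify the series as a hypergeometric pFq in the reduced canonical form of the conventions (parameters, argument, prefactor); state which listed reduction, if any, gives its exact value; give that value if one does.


This is 1/2 * 2F1(-8, 8; 17; -1) in reduced canonical form. Verdict: Kummer (I3) matches (x = -1; c = 17 equals 1+a-b for upper {-8, 8}: listed pattern). Value: 13.

The tell: with t_0 = 1/2, roots of the ratio polynomials (C = 1/2) are the negated parameters.
Consecutive-term ratio: r(k) = (-1) * (k-8) (k+8) / [(k+17) (k+1)] - poly over poly, x = (-1) from leading terms; C = 1/2 at k = 0.


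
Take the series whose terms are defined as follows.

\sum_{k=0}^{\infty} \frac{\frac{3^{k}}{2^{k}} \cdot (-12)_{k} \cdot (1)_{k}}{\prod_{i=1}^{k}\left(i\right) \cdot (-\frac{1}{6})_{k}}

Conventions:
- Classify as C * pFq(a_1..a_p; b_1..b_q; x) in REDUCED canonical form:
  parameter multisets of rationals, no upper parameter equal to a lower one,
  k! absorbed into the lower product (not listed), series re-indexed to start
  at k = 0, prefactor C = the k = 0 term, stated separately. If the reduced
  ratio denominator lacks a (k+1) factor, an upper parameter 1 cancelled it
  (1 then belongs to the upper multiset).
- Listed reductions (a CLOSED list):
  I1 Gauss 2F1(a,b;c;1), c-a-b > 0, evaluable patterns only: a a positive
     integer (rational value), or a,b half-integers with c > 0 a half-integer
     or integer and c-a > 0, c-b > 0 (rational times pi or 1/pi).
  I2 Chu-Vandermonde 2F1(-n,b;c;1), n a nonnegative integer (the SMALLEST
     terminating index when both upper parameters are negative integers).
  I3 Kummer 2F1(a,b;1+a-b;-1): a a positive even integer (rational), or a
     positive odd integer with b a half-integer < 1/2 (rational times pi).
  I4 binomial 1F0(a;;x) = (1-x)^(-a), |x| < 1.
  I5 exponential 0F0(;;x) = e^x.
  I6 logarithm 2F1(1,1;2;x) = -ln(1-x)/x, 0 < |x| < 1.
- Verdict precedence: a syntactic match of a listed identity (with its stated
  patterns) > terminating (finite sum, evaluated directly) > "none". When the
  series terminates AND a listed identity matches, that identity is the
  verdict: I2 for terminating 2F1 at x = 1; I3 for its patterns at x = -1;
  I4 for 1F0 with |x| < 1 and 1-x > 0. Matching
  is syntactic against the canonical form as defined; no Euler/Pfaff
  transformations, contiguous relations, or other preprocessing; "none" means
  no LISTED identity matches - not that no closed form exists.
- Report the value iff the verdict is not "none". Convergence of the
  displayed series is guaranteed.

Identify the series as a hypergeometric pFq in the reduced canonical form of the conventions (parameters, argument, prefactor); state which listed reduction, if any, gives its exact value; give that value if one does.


The tell: with t_0 = 1, the product of the first k integers (C = 1) is k!.
Term ratio: r(k) = \frac{3}{2} * (k-12) (k+1) / [(k-\frac{1}{6}) (k+1)] - rational; roots negated = parameters, x = \frac{3}{2}, C = 1.

Classification (C = 1): 2F1 with upper {-12, 1}, lower {-\frac{1}{6}}, argument x = \frac{3}{2}. Verdict: terminating - upper -12 stops the sum at k = 12; the 13 terms are added exactly. Sum: -\frac{774265619789}{4441173173515}.


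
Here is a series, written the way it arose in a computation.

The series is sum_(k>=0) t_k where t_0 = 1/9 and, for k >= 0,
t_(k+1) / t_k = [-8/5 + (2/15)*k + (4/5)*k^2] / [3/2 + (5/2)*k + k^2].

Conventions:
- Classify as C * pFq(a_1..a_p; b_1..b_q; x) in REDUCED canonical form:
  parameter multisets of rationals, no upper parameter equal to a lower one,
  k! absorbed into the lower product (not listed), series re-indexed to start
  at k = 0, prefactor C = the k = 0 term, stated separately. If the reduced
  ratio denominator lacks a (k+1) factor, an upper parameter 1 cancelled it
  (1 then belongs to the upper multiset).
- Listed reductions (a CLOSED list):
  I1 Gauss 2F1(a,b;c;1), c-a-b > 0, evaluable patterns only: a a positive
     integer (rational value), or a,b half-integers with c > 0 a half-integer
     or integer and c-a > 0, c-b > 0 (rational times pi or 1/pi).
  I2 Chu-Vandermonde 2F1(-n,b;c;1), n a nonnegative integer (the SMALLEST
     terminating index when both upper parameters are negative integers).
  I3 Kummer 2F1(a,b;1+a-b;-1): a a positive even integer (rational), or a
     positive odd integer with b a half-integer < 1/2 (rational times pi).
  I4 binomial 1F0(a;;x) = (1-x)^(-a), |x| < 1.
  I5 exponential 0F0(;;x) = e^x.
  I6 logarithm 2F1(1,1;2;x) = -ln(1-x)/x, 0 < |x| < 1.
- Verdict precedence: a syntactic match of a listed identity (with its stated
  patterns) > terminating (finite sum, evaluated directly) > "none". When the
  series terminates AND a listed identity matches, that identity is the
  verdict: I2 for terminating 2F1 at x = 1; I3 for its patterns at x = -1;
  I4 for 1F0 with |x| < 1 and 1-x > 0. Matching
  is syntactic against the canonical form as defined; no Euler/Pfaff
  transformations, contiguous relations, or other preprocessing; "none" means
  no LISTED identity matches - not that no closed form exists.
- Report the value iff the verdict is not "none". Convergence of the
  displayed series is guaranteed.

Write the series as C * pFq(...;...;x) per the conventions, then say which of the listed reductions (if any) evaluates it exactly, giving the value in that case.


At argument 4/5: a 1F0 with upper {-4/3}, lower {-}, scaled by C = 1/9. Verdict (x = 4/5): the binomial series (I4) applies (the 1F0 binomial series: exponent 4/3, x = 4/5). Hence: (1/9) * (1/5)^(4/3).

First insight: x = (4/5) and cancel k + 3/2 from the displayed ratio first; then prefactor 1/9.
Consecutive-term ratio: r(k) = (4/5) * (k-4/3) / [(k+1)] - rational; roots negated = parameters, x = (4/5), C = 1/9.


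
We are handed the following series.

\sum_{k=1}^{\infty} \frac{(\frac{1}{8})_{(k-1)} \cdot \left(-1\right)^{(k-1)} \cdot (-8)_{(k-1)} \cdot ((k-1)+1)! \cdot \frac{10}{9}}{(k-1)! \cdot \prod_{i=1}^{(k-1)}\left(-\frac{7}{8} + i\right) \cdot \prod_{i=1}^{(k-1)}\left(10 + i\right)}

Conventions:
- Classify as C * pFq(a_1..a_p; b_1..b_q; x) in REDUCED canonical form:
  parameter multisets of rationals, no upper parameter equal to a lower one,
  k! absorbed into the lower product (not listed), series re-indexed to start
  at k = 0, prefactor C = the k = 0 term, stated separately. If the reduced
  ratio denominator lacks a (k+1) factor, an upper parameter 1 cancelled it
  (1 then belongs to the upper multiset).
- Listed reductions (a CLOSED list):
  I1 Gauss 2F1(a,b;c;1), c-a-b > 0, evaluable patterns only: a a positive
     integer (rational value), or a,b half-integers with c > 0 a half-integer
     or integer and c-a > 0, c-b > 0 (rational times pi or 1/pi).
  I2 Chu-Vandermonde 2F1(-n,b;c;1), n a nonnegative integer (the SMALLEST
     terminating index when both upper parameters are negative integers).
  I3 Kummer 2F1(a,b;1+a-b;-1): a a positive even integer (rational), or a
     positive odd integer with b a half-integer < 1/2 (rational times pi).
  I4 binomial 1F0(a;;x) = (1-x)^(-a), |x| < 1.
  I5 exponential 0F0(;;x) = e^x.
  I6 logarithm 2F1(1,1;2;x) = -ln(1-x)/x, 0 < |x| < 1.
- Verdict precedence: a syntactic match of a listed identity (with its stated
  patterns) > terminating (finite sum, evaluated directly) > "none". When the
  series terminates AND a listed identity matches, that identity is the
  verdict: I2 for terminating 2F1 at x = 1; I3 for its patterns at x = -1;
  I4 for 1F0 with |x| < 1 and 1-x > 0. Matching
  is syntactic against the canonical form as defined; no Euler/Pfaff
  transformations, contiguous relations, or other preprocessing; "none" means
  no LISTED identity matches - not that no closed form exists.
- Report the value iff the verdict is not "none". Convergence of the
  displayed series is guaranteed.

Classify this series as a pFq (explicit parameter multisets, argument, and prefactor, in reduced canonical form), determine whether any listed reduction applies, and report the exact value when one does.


The series (x = -1) is 2F1: upper {-8, 2}, lower {11}, prefactor \frac{10}{9}. Verdict: Kummer (I3) matches (x = -1; c = 11 equals 1+a-b for upper {-8, 2}: listed pattern). Exact value: \frac{50}{9}.

Structural cue: with t_0 = \frac{10}{9}, the lower running product (C = 10/9) is a rising factorial.
Adjacent-term ratio: r(k) = -1 * (k-8) (k+2) / [(k+11) (k+1)] - rational in k. x = -1; t_0 = \frac{10}{9}; negate the roots.


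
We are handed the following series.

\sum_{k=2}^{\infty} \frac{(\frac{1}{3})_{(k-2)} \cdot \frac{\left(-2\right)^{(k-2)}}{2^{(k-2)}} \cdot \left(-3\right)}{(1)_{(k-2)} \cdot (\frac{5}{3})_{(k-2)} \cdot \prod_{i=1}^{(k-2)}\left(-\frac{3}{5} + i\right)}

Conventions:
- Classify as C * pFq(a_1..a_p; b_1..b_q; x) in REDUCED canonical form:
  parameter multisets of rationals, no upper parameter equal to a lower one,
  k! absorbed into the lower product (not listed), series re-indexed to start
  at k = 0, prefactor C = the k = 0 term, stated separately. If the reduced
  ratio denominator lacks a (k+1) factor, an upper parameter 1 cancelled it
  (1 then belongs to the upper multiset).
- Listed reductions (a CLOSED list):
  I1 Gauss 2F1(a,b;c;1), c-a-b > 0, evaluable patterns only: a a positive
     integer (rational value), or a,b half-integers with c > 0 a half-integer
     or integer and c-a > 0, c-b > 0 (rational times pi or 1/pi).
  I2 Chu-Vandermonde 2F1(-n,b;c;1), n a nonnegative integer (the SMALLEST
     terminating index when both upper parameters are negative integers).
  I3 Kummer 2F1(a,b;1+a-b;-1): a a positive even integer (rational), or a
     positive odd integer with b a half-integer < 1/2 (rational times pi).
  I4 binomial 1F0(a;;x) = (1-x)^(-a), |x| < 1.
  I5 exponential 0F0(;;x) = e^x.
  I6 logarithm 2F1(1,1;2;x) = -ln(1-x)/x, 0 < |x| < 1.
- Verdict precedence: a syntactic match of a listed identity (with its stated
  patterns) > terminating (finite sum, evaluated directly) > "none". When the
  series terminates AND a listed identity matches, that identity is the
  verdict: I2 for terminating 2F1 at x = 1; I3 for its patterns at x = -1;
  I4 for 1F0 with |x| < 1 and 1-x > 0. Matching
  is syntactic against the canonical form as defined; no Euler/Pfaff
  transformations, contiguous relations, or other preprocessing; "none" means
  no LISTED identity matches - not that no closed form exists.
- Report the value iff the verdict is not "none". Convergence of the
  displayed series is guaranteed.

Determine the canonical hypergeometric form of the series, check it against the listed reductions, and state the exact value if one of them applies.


Reduced: x = -1, 1F2, upper = {\frac{1}{3}}, lower = {\frac{2}{5}, \frac{5}{3}}, C = -3. Verdict: none (x = -1): each listed identity misses the multisets {\frac{1}{3}} ; {\frac{2}{5}, \frac{5}{3}}.

Key step: t_0 being -3, the two k-th powers (prefactor -3) combine into one argument.
Consecutive-term ratio: r(k) = -1 * (k+\frac{1}{3}) / [(k+\frac{2}{5}) (k+\frac{5}{3}) (k+1)] ; factor over Q: parameters, x = -1, and C = -3.


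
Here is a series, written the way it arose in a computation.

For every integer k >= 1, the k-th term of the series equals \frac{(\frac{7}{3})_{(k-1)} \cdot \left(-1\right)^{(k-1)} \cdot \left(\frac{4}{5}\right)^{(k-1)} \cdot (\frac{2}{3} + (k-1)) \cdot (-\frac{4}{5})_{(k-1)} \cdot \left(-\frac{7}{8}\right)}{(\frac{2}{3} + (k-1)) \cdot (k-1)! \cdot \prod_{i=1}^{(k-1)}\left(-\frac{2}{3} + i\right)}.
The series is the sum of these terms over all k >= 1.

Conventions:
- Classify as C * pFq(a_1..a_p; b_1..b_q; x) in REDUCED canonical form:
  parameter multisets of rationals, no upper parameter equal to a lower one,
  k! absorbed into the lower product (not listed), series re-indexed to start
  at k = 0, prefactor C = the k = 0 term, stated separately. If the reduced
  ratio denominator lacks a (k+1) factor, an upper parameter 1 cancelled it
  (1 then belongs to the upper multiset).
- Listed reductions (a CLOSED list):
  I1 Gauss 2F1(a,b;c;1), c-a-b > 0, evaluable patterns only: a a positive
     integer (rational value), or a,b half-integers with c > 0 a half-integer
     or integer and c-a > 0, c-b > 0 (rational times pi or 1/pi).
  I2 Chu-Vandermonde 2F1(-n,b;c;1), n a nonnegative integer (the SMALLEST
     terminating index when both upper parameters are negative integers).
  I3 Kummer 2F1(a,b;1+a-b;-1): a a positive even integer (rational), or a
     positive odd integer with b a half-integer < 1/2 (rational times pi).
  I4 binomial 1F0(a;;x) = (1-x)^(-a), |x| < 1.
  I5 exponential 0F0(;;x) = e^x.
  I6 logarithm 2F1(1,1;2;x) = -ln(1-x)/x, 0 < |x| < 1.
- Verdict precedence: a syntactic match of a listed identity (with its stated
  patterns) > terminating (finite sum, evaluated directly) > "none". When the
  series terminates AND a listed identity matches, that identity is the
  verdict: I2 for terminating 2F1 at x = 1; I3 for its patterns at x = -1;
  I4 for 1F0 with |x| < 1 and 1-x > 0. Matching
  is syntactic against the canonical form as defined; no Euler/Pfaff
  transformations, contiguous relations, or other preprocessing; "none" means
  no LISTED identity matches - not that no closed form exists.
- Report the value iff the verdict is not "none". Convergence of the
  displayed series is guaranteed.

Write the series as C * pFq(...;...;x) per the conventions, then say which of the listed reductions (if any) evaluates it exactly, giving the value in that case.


The series (x = -\frac{4}{5}) is 2F1: upper {-\frac{4}{5}, \frac{7}{3}}, lower {\frac{1}{3}}, prefactor -\frac{7}{8}. Verdict: no listed reduction: x = -\frac{4}{5} and upper {-\frac{4}{5}, \frac{7}{3}} fail every I1-I6 pattern.

First insight: t_0 = -\frac{7}{8} here, and the (-1)^k factor (C = -7/8) folds into the argument's sign.
Consecutive-term ratio: r(k) = -\frac{4}{5} * (k-\frac{4}{5}) (k+\frac{7}{3}) / [(k+\frac{1}{3}) (k+1)] - poly over poly, x = -\frac{4}{5} from leading terms; C = -\frac{7}{8} at k = 0.


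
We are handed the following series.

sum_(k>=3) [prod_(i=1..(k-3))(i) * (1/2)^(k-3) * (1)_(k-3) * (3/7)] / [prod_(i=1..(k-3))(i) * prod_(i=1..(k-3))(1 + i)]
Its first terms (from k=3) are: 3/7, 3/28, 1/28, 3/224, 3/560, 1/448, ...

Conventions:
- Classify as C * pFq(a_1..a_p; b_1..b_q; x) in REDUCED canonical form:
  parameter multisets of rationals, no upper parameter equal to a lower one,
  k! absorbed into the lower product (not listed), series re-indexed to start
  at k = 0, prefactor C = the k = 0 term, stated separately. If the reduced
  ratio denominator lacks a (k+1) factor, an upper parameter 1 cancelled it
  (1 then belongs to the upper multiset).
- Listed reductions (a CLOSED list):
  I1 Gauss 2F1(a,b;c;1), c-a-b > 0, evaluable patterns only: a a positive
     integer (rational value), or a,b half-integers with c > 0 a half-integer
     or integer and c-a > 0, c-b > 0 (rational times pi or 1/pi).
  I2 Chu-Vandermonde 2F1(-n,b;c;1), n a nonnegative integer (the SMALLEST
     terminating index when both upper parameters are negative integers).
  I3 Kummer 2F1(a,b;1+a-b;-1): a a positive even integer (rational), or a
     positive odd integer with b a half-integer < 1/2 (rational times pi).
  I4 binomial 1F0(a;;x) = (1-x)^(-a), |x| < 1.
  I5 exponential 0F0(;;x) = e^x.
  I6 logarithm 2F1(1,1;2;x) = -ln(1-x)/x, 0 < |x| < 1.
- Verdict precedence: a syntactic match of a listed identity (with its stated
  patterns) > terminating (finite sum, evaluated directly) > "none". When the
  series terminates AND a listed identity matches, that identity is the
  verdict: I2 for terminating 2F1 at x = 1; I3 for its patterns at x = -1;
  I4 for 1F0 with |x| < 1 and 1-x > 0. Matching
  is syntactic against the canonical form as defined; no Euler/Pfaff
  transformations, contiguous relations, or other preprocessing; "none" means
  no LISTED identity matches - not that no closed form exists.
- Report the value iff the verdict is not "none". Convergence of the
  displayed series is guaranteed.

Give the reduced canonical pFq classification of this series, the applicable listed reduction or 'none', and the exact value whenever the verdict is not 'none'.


x = 1/2 here; the reduced form reads 2F1, upper {1, 1}, lower {2}, C = 3/7. Verdict: logarithm (I6) applies (the logarithm: parameters (1,1;2), x = 1/2). Value: (-6/7) * ln(1/2).

Key step: t_0 = 3/7 here, and the running product (prefactor 3/7) telescopes to a rising factorial.
Ratio: r(k) = (1/2) * (k+1) (k+1) / [(k+2) (k+1)] - rational; roots negated = parameters, x = (1/2), C = 3/7.
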